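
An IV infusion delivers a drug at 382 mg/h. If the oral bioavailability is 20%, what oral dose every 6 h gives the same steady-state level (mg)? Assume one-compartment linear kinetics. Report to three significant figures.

To maintain the same Css, the systemic dosing rate must be unchanged: F·D/τ = infusion rate.
D = rate × τ / F = 382 × 6 / 0.2 = 11460 mg

11500 mg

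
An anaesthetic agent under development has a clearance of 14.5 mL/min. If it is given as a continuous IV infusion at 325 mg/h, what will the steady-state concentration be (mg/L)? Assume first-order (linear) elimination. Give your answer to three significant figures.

374 mg/L

Convert clearance: 14.5 mL/min × 60 min/h ÷ 1000 mL/L = 0.8700 L/h
Css = rate / CL = 325 / 0.8700 = 373.6 mg/L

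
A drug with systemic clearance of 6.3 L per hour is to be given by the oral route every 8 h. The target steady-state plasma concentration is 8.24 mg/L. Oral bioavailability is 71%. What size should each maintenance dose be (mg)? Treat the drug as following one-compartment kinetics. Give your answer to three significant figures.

585 mg

D = CL × Css × τ / F = 6.300 × 8.24 × 8 / 0.71 = 584.9 mg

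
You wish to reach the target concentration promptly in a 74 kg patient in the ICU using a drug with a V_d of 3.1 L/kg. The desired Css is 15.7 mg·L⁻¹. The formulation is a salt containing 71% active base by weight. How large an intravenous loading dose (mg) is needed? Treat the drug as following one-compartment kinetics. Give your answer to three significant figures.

Total Vd = 3.1 × 74 = 229.4 L
LD = Vd × C / S = 229.4 × 15.70 / 0.71 = 5073 mg

5070 mg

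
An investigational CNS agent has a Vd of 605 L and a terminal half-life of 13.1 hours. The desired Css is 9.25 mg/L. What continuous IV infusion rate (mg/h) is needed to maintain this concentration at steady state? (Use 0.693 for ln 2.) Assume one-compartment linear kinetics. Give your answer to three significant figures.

CL = 0.693 × Vd / t½ = 0.693 × 605.0 / 13.1 = 32.00 L/h
Infusion rate = CL × Css = 32.00 × 9.25 = 296.0 mg/h

296 mg/h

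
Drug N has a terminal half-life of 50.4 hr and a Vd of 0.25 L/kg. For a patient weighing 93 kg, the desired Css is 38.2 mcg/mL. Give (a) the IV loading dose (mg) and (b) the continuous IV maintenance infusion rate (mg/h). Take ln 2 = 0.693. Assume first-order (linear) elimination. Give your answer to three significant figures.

(a) 888 mg; (b) 12.2 mg/h

Vd(total) = 93 kg × 0.25 L/kg = 23.25 L
LD = Vd × C = 23.25 × 38.2 = 888.2 mg
CL = 0.693 × Vd / t½ = 0.693 × 23.25 / 50.4 = 0.3197 L/h
Infusion rate = CL × Css = 0.3197 × 38.2 = 12.21 mg/h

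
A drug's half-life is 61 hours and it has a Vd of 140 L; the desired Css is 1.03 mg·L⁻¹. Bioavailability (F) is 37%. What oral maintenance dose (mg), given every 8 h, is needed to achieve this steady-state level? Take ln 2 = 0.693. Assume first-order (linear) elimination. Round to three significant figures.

35.4 mg

k = 0.693/61 = 0.01136 h⁻¹, so CL = k·Vd = 0.01136 × 140.0 = 1.590 L/h
D = CL × Css × τ / F = 1.590 × 1.03 × 8 / 0.37 = 35.41 mg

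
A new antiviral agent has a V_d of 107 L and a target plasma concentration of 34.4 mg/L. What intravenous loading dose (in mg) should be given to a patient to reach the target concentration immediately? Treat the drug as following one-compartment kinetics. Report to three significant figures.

LD = Vd × C = 107.0 × 34.40 = 3681 mg

3680 mg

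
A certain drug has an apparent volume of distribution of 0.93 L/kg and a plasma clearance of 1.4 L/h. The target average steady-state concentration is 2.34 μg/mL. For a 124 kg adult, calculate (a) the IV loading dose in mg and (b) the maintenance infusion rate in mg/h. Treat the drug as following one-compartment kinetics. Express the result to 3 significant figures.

Total Vd = 0.93 × 124 = 115.3 L
LD = Vd · C_target = 115.3 × 2.34 = 269.8 mg
Infusion rate = 1.400 L/h × 2.34 mg/L = 3.276 mg/h

(a) 270 mg; (b) 3.28 mg/h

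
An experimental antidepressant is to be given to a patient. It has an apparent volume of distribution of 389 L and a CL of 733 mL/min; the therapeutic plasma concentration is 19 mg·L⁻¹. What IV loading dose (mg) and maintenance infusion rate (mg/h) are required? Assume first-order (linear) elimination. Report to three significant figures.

Loading dose = Vd × C = 389.0 × 19 = 7391 mg
CL = 733 mL/min = 733 × 0.06 = 43.98 L/h
Maintenance infusion rate = CL × Css = 43.98 × 19 = 835.6 mg/h

(a) 7390 mg; (b) 836 mg/h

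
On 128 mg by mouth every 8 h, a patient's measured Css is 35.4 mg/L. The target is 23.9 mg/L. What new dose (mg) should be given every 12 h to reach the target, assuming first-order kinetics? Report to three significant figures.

130 mg

For first-order elimination, Css ∝ F·D/(CL·τ); F and CL are unchanged, so Css ∝ D/τ.
D₂ = D₁ × (Css,target / Css,current) × (τ₂/τ₁) = 128 × (23.9/35.4) × (12/8) = 129.6 mg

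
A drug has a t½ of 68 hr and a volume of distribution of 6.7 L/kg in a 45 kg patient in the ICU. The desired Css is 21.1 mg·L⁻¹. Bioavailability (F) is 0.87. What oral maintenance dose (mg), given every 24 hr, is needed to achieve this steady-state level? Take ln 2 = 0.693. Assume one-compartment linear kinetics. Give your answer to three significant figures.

1790 mg

Vd(total) = 45 kg × 6.7 L/kg = 301.5 L
CL = 0.693 × Vd / t½ = 0.693 × 301.5 / 68 = 3.073 L/h
D = CL × Css × τ / F = 3.073 × 21.1 × 24 / 0.87 = 1789 mg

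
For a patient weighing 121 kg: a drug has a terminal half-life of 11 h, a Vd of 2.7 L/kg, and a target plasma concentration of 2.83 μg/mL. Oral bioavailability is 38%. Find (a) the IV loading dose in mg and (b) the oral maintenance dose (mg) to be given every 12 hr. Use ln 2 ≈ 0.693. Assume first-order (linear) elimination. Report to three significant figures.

Vd = 2.7 L/kg × 121 kg = 326.7 L
LD = Vd × C = 326.7 × 2.83 = 924.6 mg
CL = 0.693 × Vd / t½ = 0.693 × 326.7 / 11 = 20.58 L/h
D = CL × Css × τ / F = 20.58 × 2.83 × 12 / 0.38 = 1839 mg

(a) 925 mg; (b) 1840 mg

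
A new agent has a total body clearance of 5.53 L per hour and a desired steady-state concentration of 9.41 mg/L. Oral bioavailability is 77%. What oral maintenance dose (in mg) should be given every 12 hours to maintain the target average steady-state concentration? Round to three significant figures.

D = CL × Css × τ / F = 5.530 × 9.41 × 12 / 0.77 = 811.0 mg

811 mg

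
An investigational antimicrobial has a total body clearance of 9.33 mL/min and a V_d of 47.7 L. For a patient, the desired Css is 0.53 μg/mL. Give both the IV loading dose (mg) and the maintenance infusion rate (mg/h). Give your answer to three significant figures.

Loading dose = Vd × C = 47.70 × 0.53 = 25.28 mg
Convert clearance: 9.33 mL/min × 60 min/h ÷ 1000 mL/L = 0.5598 L/h
Infusion rate = 0.5598 L/h × 0.53 mg/L = 0.2967 mg/h

(a) 25.3 mg; (b) 0.297 mg/h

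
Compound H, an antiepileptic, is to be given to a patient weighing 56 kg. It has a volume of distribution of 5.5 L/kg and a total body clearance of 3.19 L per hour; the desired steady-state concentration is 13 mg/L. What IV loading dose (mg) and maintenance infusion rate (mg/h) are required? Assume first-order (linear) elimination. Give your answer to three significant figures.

Vd = 5.5 L/kg × 56 kg = 308.0 L
Loading: fill Vd to C_target → 308.0 L × 13 mg/L = 4004 mg
Infusion rate = 3.190 L/h × 13 mg/L = 41.47 mg/h

(a) 4000 mg; (b) 41.5 mg/h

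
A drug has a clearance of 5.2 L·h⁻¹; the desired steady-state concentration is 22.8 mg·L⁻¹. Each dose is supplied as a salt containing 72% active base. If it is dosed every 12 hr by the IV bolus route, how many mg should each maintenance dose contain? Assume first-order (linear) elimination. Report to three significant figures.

D = CL × Css × τ / S = 5.200 × 22.8 × 12 / 0.72 = 1976 mg

1980 mg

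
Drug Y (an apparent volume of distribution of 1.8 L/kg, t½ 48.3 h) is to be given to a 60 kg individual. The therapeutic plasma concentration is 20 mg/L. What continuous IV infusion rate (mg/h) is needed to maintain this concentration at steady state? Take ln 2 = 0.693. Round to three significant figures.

31.0 mg/h

Total Vd = 1.8 × 60 = 108.0 L
k = 0.693/48.3 = 0.01435 h⁻¹, so CL = k·Vd = 0.01435 × 108.0 = 1.550 L/h
Infusion rate = CL × Css = 1.550 × 20 = 31.00 mg/h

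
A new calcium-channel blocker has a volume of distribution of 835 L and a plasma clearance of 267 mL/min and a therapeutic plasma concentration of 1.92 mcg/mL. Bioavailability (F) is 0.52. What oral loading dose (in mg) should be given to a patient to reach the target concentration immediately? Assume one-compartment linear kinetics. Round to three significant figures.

3080 mg

LD = Vd × C / F = 835.0 × 1.920 / 0.52 = 3083 mg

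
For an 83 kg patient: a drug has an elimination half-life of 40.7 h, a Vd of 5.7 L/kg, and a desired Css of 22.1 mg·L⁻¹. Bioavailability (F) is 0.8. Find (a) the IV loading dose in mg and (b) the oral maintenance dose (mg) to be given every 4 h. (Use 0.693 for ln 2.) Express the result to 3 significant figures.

Total Vd = 5.7 × 83 = 473.1 L
LD = Vd × C = 473.1 × 22.1 = 10460 mg
CL = 0.693 × Vd / t½ = 0.693 × 473.1 / 40.7 = 8.055 L/h
D = CL × Css × τ / F = 8.055 × 22.1 × 4 / 0.8 = 890.1 mg

(a) 10500 mg; (b) 890 mg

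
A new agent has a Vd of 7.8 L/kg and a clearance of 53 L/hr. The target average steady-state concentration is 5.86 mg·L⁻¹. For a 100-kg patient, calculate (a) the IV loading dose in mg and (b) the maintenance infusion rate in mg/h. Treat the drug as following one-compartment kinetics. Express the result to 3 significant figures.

Vd(total) = 100 kg × 7.8 L/kg = 780.0 L
LD = Vd · C_target = 780.0 × 5.86 = 4571 mg
Maintenance: replace elimination → rate = CL × Css = 53.00 × 5.86 = 310.6 mg/h

(a) 4570 mg; (b) 311 mg/h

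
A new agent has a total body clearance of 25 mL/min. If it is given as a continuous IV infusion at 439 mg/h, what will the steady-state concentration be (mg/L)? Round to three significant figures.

293 mg/L

CL = 25 mL/min = 25 × 0.06 = 1.500 L/h
Css = rate / CL = 439 / 1.500 = 292.7 mg/L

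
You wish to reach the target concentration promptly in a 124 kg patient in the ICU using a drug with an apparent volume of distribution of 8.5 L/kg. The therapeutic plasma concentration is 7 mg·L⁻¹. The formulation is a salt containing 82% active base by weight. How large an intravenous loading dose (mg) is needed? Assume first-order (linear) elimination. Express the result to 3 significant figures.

Total Vd = 8.5 × 124 = 1054 L
The loading dose fills Vd to the target concentration.
LD = Vd × C / S = 1054 × 7.000 / 0.82 = 8998 mg

9000 mg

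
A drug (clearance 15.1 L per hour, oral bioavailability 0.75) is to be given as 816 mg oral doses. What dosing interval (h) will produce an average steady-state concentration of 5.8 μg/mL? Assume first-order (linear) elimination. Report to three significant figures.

6.99 h

F·D/τ = CL·Css → τ = F·D / (CL·Css).
τ = 0.75 × 816 / (15.1 × 5.8) = 6.988 h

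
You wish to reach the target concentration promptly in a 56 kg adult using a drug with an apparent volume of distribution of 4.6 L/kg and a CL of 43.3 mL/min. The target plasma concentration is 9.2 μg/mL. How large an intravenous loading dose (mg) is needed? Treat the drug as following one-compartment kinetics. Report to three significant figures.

Vd = 4.6 L/kg × 56 kg = 257.6 L
The loading dose fills Vd to the target concentration.
LD = Vd × C = 257.6 × 9.200 = 2370 mg

2370 mg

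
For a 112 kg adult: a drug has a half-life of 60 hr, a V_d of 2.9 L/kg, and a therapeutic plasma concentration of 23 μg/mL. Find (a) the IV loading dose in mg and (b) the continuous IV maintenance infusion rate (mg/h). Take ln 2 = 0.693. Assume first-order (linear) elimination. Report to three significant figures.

(a) 7470 mg; (b) 86.3 mg/h

Total Vd = 2.9 × 112 = 324.8 L
LD = Vd × C = 324.8 × 23 = 7470 mg
CL = 0.693 × Vd / t½ = 0.693 × 324.8 / 60 = 3.751 L/h
Infusion rate = CL × Css = 3.751 × 23 = 86.27 mg/h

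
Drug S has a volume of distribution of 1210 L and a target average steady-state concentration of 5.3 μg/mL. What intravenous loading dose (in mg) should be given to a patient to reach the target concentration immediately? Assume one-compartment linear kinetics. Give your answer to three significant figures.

6410 mg

The loading dose fills Vd to the target concentration.
LD = Vd × C = 1210 × 5.300 = 6413 mg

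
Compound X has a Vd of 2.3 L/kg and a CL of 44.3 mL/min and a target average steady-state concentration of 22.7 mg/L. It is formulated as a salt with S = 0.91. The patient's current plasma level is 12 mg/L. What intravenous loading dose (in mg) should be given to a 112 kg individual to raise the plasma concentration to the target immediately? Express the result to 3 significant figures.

Vd = 2.3 L/kg × 112 kg = 257.6 L
The loading dose fills Vd to the target concentration; clearance is irrelevant here.
Concentration deficit ΔC = 22.7 − 12 = 10.70 mg/L
LD = Vd × ΔC / S = 257.6 × 10.70 / 0.91 = 3029 mg

3030 mg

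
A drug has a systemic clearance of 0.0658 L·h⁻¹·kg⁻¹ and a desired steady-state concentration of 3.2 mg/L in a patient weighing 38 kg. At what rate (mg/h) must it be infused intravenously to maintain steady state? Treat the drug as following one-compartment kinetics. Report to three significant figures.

8.00 mg/h

CL = 0.0658 L·h⁻¹·kg⁻¹ × 38 kg = 2.500 L/h
R₀ = 2.500 × 3.2 = 8.000 mg/h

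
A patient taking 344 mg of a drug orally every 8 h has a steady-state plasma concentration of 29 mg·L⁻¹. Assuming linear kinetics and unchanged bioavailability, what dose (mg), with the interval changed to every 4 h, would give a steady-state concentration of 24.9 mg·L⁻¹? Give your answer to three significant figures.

With linear kinetics, Css is proportional to dose rate (D/τ) at fixed clearance.
D₂ = D₁ × (Css,target / Css,current) × (τ₂/τ₁) = 344 × (24.9/29) × (4/8) = 147.7 mg

148 mg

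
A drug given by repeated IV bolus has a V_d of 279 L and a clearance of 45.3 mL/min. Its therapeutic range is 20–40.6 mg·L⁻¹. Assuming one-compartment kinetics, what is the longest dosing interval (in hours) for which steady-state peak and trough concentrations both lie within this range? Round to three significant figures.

72.7 h

Convert clearance: 45.3 mL/min × 60 min/h ÷ 1000 mL/L = 2.718 L/h
k = CL / Vd = 2.718 / 279.0 = 0.009742 h⁻¹
Between IV bolus doses, concentration decays as C = C₀·e^(−kτ), so C_peak/C_trough = e^(kτ).
τ_max = ln(C_peak/C_trough) / k = ln(40.6/20) / 0.009742 = 0.7080 / 0.009742 = 72.68 h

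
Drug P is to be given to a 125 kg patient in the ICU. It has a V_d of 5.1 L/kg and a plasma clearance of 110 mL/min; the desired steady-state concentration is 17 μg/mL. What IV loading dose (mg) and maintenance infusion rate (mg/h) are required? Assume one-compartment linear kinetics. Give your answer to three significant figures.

Vd(total) = 125 kg × 5.1 L/kg = 637.5 L
LD = Vd · C_target = 637.5 × 17 = 10840 mg
Convert clearance: 110 mL/min × 60 min/h ÷ 1000 mL/L = 6.600 L/h
Maintenance infusion rate = CL × Css = 6.600 × 17 = 112.2 mg/h

(a) 10800 mg; (b) 112 mg/h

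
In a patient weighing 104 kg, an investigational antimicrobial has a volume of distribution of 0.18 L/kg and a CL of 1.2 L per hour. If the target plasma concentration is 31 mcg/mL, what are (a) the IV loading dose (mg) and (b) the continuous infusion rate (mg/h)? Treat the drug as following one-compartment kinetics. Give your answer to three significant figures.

(a) 580 mg; (b) 37.2 mg/h

Vd = 0.18 L/kg × 104 kg = 18.72 L
Loading: fill Vd to C_target → 18.72 L × 31 mg/L = 580.3 mg
Infusion rate = 1.200 L/h × 31 mg/L = 37.20 mg/h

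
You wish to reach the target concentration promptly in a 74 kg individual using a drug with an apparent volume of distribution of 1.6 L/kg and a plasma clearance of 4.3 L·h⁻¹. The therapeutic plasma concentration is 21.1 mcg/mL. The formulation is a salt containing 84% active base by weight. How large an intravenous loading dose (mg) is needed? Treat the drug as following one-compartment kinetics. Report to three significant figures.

2970 mg

Total Vd = 1.6 × 74 = 118.4 L
LD = Vd × C / S = 118.4 × 21.10 / 0.84 = 2974 mg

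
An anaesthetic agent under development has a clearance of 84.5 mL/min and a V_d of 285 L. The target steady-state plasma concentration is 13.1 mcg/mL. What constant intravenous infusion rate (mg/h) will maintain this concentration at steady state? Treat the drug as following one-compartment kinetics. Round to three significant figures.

66.4 mg/h

CL = 84.5 mL/min = 84.5 × 0.06 = 5.070 L/h
At steady state, infusion rate equals elimination rate: rate in = CL × Css.
Rate = CL × Css = 5.070 × 13.1 = 66.42 mg/h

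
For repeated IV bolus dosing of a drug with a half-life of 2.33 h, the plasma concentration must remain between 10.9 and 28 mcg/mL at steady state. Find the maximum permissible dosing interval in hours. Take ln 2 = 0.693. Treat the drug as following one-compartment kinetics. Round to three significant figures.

3.17 h

k = 0.693 / t½ = 0.693 / 2.33 = 0.2974 h⁻¹
Between IV bolus doses, concentration decays as C = C₀·e^(−kτ), so C_peak/C_trough = e^(kτ).
τ_max = ln(C_peak/C_trough) / k = ln(28/10.9) / 0.2974 = 0.9434 / 0.2974 = 3.172 h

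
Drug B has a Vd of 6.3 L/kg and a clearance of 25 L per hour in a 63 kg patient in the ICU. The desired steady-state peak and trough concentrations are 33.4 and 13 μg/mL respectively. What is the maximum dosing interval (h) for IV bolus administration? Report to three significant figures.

15.0 h

Vd = 6.3 L/kg × 63 kg = 396.9 L
k = CL / Vd = 25.00 / 396.9 = 0.06299 h⁻¹
Between IV bolus doses, concentration decays as C = C₀·e^(−kτ), so C_peak/C_trough = e^(kτ).
τ_max = ln(C_peak/C_trough) / k = ln(33.4/13) / 0.06299 = 0.9436 / 0.06299 = 14.98 h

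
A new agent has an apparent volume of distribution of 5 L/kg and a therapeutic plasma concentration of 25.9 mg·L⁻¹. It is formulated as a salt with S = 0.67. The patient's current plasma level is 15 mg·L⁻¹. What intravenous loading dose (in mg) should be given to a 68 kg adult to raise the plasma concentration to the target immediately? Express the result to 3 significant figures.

Vd(total) = 68 kg × 5 L/kg = 340.0 L
Concentration deficit ΔC = 25.9 − 15 = 10.90 mg/L
LD = Vd × ΔC / S = 340.0 × 10.90 / 0.67 = 5531 mg

5530 mg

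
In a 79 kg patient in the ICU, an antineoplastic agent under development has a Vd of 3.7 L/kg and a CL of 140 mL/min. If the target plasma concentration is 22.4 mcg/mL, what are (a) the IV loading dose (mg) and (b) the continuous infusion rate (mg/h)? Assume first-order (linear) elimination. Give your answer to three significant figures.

Vd(total) = 79 kg × 3.7 L/kg = 292.3 L
Loading dose = Vd × C = 292.3 × 22.4 = 6548 mg
Convert clearance: 140 mL/min × 60 min/h ÷ 1000 mL/L = 8.400 L/h
Maintenance infusion rate = CL × Css = 8.400 × 22.4 = 188.2 mg/h

(a) 6550 mg; (b) 188 mg/h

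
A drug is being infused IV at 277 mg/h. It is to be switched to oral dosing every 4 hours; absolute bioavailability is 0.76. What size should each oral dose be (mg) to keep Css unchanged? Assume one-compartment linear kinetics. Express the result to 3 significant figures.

1460 mg

To maintain the same Css, the systemic dosing rate must be unchanged: F·D/τ = infusion rate.
D = rate × τ / F = 277 × 4 / 0.76 = 1458 mg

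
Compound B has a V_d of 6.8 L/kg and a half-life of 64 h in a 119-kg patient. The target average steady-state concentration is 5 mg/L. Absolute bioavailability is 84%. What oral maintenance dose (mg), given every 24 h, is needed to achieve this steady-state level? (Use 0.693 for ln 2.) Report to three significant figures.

1250 mg

Vd = 6.8 L/kg × 119 kg = 809.2 L
CL = 0.693 × Vd / t½ = 0.693 × 809.2 / 64 = 8.762 L/h
D = CL × Css × τ / F = 8.762 × 5 × 24 / 0.84 = 1252 mg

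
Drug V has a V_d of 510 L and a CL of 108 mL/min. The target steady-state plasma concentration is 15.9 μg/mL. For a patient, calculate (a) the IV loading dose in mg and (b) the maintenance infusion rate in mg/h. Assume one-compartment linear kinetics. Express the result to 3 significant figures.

Loading: fill Vd to C_target → 510.0 L × 15.9 mg/L = 8109 mg
CL = 108 mL/min = 108 × 0.06 = 6.480 L/h
Infusion rate = 6.480 L/h × 15.9 mg/L = 103.0 mg/h

(a) 8110 mg; (b) 103 mg/h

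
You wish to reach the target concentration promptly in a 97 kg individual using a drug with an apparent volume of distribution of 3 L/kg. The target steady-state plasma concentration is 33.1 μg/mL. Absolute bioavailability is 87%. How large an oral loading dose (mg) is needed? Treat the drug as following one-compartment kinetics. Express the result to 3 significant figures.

Total Vd = 3 × 97 = 291.0 L
LD = Vd × C / F = 291.0 × 33.10 / 0.87 = 11070 mg

11100 mg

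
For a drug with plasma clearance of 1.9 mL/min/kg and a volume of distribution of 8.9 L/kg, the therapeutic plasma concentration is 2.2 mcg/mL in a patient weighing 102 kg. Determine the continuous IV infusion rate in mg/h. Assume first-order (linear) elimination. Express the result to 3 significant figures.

CL = 1.9 mL/min/kg × 102 kg = 193.8 mL/min = 193.8 × 60/1000 = 11.63 L/h
Infusion rate = CL · Css = 11.63 L/h × 2.2 mg/L = 25.59 mg/h

25.6 mg/h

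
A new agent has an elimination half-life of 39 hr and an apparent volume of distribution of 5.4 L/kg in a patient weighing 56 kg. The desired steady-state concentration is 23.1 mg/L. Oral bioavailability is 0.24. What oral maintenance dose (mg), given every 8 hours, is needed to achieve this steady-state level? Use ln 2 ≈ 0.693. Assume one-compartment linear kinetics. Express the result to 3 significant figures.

4140 mg

Vd = 5.4 L/kg × 56 kg = 302.4 L
CL = ln 2 · Vd / t½ = 0.693 × 302.4 / 39 = 5.373 L/h
D = CL × Css × τ / F = 5.373 × 23.1 × 8 / 0.24 = 4137 mg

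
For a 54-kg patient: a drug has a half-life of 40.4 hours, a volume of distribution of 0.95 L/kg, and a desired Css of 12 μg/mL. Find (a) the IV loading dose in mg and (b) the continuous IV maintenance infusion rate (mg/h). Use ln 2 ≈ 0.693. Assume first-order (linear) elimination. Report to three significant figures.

(a) 616 mg; (b) 10.6 mg/h

Vd = 0.95 L/kg × 54 kg = 51.30 L
LD = Vd × C = 51.30 × 12 = 615.6 mg
CL = 0.693 × Vd / t½ = 0.693 × 51.30 / 40.4 = 0.8800 L/h
Infusion rate = CL × Css = 0.8800 × 12 = 10.56 mg/h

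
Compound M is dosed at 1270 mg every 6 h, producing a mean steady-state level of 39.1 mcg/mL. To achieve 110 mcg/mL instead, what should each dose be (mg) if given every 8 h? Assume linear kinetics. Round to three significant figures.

4760 mg

With linear kinetics, Css is proportional to dose rate (D/τ) at fixed clearance.
D₂ = D₁ × (Css,target / Css,current) × (τ₂/τ₁) = 1270 × (110/39.1) × (8/6) = 4764 mg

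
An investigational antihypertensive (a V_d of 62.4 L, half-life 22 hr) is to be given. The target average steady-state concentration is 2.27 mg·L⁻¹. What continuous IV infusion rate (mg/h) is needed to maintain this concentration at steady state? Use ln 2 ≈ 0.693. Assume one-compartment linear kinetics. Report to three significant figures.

4.46 mg/h

k = 0.693/22 = 0.03150 h⁻¹, so CL = k·Vd = 0.03150 × 62.40 = 1.966 L/h
Infusion rate = CL × Css = 1.966 × 2.27 = 4.463 mg/h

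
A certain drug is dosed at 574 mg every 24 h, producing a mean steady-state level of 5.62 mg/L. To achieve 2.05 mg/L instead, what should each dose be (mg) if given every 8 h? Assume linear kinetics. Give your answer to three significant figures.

For first-order elimination, Css ∝ F·D/(CL·τ); F and CL are unchanged, so Css ∝ D/τ.
D₂ = D₁ × (Css,target / Css,current) × (τ₂/τ₁) = 574 × (2.05/5.62) × (8/24) = 69.79 mg

69.8 mg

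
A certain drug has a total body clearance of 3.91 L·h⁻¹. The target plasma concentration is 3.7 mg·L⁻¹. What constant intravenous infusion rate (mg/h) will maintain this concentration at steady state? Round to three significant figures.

14.5 mg/h

At steady state, infusion rate equals elimination rate: rate in = CL × Css.
Rate = CL × Css = 3.910 × 3.7 = 14.47 mg/h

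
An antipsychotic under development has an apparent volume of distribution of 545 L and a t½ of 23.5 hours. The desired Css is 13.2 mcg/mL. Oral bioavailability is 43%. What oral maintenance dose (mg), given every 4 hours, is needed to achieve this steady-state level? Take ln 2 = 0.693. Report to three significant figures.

1970 mg

CL = 0.693 × Vd / t½ = 0.693 × 545.0 / 23.5 = 16.07 L/h
D = CL × Css × τ / F = 16.07 × 13.2 × 4 / 0.43 = 1973 mg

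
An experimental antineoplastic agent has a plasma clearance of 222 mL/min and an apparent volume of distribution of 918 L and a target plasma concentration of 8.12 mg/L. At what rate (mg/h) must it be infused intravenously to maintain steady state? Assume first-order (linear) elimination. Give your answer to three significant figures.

Convert clearance: 222 mL/min × 60 min/h ÷ 1000 mL/L = 13.32 L/h
Infusion rate = CL · Css = 13.32 L/h × 8.12 mg/L = 108.2 mg/h

108 mg/h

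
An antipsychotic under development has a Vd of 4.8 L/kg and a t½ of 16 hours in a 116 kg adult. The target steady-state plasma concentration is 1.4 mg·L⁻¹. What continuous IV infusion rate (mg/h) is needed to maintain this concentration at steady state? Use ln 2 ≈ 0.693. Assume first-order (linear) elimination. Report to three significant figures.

33.8 mg/h

Vd = 4.8 L/kg × 116 kg = 556.8 L
CL = ln 2 · Vd / t½ = 0.693 × 556.8 / 16 = 24.12 L/h
Infusion rate = CL × Css = 24.12 × 1.4 = 33.77 mg/h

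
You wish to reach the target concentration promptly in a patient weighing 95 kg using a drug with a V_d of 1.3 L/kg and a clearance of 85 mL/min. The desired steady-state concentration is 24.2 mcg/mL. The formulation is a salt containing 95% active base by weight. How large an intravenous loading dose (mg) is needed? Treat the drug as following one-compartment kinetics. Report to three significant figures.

3150 mg

Vd(total) = 95 kg × 1.3 L/kg = 123.5 L
Loading dose depends on Vd (not clearance): it fills the distribution volume.
LD = Vd × C / S = 123.5 × 24.20 / 0.95 = 3146 mg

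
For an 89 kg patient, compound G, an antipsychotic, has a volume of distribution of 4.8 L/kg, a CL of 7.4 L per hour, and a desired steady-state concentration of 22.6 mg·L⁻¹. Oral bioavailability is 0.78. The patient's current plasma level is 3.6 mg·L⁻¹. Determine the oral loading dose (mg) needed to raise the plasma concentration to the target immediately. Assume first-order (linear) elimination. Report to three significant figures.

Vd(total) = 89 kg × 4.8 L/kg = 427.2 L
Concentration deficit ΔC = 22.6 − 3.6 = 19.00 mg/L
LD = Vd × ΔC / F = 427.2 × 19.00 / 0.78 = 10410 mg

10400 mg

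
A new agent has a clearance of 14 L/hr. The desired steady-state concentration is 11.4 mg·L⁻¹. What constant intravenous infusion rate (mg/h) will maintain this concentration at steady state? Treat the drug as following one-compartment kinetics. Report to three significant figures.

Infusion rate = CL · Css = 14.00 L/h × 11.4 mg/L = 159.6 mg/h

160 mg/h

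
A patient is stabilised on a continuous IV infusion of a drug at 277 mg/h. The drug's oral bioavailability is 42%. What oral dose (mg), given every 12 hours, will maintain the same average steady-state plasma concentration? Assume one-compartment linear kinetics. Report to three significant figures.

7910 mg

To maintain the same Css, the systemic dosing rate must be unchanged: F·D/τ = infusion rate.
D = rate × τ / F = 277 × 12 / 0.42 = 7914 mg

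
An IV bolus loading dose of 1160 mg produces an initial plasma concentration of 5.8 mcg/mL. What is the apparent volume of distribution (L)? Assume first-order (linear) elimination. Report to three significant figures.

200 L

Immediately after an IV bolus, C₀ = Dose / Vd, so Vd = Dose / C₀.
Vd = 1160 / 5.8 = 200.0 L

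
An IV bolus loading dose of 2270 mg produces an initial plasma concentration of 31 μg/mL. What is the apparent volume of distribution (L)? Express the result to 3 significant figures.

Immediately after an IV bolus, C₀ = Dose / Vd, so Vd = Dose / C₀.
Vd = 2270 / 31 = 73.23 L

73.2 L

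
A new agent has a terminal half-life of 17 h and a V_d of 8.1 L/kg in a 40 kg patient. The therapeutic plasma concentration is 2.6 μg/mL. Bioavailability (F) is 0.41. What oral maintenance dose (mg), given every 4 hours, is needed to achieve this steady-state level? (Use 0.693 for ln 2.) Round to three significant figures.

335 mg

Total Vd = 8.1 × 40 = 324.0 L
CL = ln 2 · Vd / t½ = 0.693 × 324.0 / 17 = 13.21 L/h
D = CL × Css × τ / F = 13.21 × 2.6 × 4 / 0.41 = 335.1 mg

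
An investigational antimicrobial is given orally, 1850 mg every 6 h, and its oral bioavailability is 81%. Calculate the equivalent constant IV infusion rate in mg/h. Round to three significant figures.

Equivalent systemic input: infusion rate = F·D/τ.
Rate = 0.81 × 1850 / 6 = 249.8 mg/h

250 mg/h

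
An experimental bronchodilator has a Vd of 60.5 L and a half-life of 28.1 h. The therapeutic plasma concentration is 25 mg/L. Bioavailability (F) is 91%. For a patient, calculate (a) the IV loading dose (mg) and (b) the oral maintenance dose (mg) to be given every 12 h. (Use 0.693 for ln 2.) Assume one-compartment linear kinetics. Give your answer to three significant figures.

(a) 1510 mg; (b) 492 mg

LD = Vd × C = 60.50 × 25 = 1513 mg
CL = 0.693 × Vd / t½ = 0.693 × 60.50 / 28.1 = 1.492 L/h
D = CL × Css × τ / F = 1.492 × 25 × 12 / 0.91 = 491.9 mg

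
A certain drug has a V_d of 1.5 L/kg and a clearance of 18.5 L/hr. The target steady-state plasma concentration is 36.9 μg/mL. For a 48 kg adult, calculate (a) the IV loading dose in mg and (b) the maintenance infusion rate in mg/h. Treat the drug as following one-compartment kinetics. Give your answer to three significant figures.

Total Vd = 1.5 × 48 = 72.00 L
LD = Vd · C_target = 72.00 × 36.9 = 2657 mg
Infusion rate = 18.50 L/h × 36.9 mg/L = 682.7 mg/h

(a) 2660 mg; (b) 683 mg/h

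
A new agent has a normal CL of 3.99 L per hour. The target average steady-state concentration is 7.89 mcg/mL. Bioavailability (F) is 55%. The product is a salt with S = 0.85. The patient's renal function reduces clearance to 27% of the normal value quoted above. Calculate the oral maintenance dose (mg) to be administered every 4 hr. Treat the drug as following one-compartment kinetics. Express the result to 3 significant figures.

72.7 mg

Patient clearance = 0.27 × 3.990 = 1.077 L/h
D = CL × Css × τ / F / S = 1.077 × 7.89 × 4 / 0.55 / 0.85 = 72.71 mg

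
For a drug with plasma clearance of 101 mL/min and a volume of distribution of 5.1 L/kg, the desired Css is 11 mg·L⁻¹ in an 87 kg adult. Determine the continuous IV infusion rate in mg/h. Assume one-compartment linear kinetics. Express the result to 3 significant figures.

CL = 101 mL/min = 101 × 0.06 = 6.060 L/h
At steady state, infusion rate equals elimination rate: rate in = CL × Css.
Rate = CL × Css = 6.060 × 11 = 66.66 mg/h

66.7 mg/h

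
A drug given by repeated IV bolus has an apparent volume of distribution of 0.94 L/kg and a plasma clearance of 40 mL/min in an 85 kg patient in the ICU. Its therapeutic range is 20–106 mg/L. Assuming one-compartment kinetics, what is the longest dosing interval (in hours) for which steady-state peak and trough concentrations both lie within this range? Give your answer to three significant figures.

55.5 h

Vd = 0.94 L/kg × 85 kg = 79.90 L
Convert clearance: 40 mL/min × 60 min/h ÷ 1000 mL/L = 2.400 L/h
k = CL / Vd = 2.400 / 79.90 = 0.03004 h⁻¹
Between IV bolus doses, concentration decays as C = C₀·e^(−kτ), so C_peak/C_trough = e^(kτ).
τ_max = ln(C_peak/C_trough) / k = ln(106/20) / 0.03004 = 1.668 / 0.03004 = 55.53 h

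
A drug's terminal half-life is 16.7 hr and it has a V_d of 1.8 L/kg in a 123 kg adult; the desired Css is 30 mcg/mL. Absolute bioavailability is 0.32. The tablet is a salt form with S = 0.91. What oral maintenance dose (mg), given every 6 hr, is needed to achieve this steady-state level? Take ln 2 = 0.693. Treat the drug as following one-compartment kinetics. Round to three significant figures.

Vd = 1.8 L/kg × 123 kg = 221.4 L
CL = ln 2 · Vd / t½ = 0.693 × 221.4 / 16.7 = 9.187 L/h
D = CL × Css × τ / F / S = 9.187 × 30 × 6 / 0.32 / 0.91 = 5679 mg

5680 mg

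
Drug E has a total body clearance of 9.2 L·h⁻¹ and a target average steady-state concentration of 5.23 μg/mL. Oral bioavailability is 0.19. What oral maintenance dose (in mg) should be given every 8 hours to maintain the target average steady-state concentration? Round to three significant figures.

2030 mg

At steady state, dose per interval replaces the amount cleared in that interval: F·D/τ = CL·Css.
D = CL × Css × τ / F = 9.200 × 5.23 × 8 / 0.19 = 2026 mg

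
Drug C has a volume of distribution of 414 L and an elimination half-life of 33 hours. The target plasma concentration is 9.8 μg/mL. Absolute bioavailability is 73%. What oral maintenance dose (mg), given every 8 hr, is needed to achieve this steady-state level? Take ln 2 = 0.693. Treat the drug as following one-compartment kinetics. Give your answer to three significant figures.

k = 0.693/33 = 0.02100 h⁻¹, so CL = k·Vd = 0.02100 × 414.0 = 8.694 L/h
D = CL × Css × τ / F = 8.694 × 9.8 × 8 / 0.73 = 933.7 mg

934 mg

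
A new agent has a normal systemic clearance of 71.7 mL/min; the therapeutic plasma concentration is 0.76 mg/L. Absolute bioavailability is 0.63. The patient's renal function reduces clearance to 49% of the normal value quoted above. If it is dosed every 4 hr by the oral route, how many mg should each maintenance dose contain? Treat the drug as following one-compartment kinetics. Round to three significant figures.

Convert clearance: 71.7 mL/min × 60 min/h ÷ 1000 mL/L = 4.302 L/h
Patient clearance = 0.49 × 4.302 = 2.108 L/h
D = CL × Css × τ / F = 2.108 × 0.76 × 4 / 0.63 = 10.17 mg

10.2 mg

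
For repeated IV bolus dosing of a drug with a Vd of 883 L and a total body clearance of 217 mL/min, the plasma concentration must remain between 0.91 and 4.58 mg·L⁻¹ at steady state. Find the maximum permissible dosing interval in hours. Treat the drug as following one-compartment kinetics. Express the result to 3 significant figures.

110 h

Convert clearance: 217 mL/min × 60 min/h ÷ 1000 mL/L = 13.02 L/h
k = CL / Vd = 13.02 / 883.0 = 0.01475 h⁻¹
Between IV bolus doses, concentration decays as C = C₀·e^(−kτ), so C_peak/C_trough = e^(kτ).
τ_max = ln(C_peak/C_trough) / k = ln(4.58/0.91) / 0.01475 = 1.616 / 0.01475 = 109.6 h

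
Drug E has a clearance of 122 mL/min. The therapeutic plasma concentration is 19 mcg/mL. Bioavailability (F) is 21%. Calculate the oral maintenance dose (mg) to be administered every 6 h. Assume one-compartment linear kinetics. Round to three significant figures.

Convert clearance: 122 mL/min × 60 min/h ÷ 1000 mL/L = 7.320 L/h
D = CL × Css × τ / F = 7.320 × 19 × 6 / 0.21 = 3974 mg

3970 mg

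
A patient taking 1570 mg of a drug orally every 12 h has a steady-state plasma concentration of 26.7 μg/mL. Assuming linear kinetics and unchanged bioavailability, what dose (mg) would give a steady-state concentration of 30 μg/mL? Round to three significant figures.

1760 mg

With linear kinetics, Css is proportional to dose rate (D/τ) at fixed clearance.
D₂ = D₁ × (Css,target / Css,current) = 1570 × 30/26.7 = 1764 mg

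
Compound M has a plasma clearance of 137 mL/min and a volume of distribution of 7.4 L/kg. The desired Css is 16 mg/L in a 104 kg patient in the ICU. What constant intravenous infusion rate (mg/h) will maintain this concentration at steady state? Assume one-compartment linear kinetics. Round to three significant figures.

CL = 137 mL/min × 60/1000 = 8.220 L/h
R₀ = 8.220 × 16 = 131.5 mg/h

132 mg/h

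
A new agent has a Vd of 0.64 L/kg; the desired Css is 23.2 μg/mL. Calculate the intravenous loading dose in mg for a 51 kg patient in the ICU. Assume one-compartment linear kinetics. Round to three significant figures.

757 mg

Total Vd = 0.64 × 51 = 32.64 L
LD = Vd × C = 32.64 × 23.20 = 757.2 mg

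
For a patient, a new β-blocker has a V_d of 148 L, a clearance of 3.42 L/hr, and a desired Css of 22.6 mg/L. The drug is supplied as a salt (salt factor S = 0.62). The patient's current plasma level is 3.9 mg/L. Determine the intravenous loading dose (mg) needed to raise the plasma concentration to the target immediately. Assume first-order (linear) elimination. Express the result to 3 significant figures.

4460 mg

Concentration deficit ΔC = 22.6 − 3.9 = 18.70 mg/L
LD = Vd × ΔC / S = 148.0 × 18.70 / 0.62 = 4464 mg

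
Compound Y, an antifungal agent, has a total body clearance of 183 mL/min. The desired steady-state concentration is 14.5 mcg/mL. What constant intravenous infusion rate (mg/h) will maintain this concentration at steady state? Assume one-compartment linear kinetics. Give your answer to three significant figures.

159 mg/h

CL = 183 mL/min × 60/1000 = 10.98 L/h
At steady state, infusion rate equals elimination rate: rate in = CL × Css.
Rate = CL × Css = 10.98 × 14.5 = 159.2 mg/h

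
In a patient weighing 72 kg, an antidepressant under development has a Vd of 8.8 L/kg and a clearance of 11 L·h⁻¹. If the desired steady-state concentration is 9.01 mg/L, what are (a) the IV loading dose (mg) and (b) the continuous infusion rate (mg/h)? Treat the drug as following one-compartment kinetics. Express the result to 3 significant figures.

Total Vd = 8.8 × 72 = 633.6 L
Loading dose = Vd × C = 633.6 × 9.01 = 5709 mg
Maintenance: replace elimination → rate = CL × Css = 11.00 × 9.01 = 99.11 mg/h

(a) 5710 mg; (b) 99.1 mg/h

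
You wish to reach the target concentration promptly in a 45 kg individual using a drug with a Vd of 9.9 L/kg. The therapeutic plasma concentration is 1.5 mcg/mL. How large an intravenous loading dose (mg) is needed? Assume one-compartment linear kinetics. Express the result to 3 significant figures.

668 mg

Total Vd = 9.9 × 45 = 445.5 L
LD = Vd × C = 445.5 × 1.500 = 668.3 mg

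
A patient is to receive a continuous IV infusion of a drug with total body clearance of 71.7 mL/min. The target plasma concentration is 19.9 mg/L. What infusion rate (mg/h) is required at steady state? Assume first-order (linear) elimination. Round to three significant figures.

85.6 mg/h

CL = 71.7 mL/min × 60/1000 = 4.302 L/h
R₀ = 4.302 × 19.9 = 85.61 mg/h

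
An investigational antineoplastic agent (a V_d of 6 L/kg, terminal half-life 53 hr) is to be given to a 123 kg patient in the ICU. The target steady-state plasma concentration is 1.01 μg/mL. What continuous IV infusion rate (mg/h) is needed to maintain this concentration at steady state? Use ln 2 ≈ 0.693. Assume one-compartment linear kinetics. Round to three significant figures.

Total Vd = 6 × 123 = 738.0 L
CL = ln 2 · Vd / t½ = 0.693 × 738.0 / 53 = 9.650 L/h
Infusion rate = CL × Css = 9.650 × 1.01 = 9.747 mg/h

9.75 mg/h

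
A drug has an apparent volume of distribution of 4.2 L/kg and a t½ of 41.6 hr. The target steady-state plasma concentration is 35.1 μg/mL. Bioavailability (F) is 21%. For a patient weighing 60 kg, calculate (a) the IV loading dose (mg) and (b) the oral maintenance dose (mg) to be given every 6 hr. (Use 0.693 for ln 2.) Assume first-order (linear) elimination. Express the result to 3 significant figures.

Vd = 4.2 L/kg × 60 kg = 252.0 L
LD = Vd × C = 252.0 × 35.1 = 8845 mg
CL = 0.693 × Vd / t½ = 0.693 × 252.0 / 41.6 = 4.198 L/h
D = CL × Css × τ / F = 4.198 × 35.1 × 6 / 0.21 = 4210 mg

(a) 8850 mg; (b) 4210 mg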